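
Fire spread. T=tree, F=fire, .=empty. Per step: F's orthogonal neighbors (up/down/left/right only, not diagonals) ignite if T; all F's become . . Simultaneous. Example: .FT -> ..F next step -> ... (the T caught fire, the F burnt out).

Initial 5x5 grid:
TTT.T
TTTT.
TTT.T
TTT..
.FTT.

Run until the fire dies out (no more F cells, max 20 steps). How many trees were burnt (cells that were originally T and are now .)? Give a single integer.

Step 1: +2 fires, +1 burnt (F count now 2)
Step 2: +4 fires, +2 burnt (F count now 4)
Step 3: +3 fires, +4 burnt (F count now 3)
Step 4: +3 fires, +3 burnt (F count now 3)
Step 5: +3 fires, +3 burnt (F count now 3)
Step 6: +0 fires, +3 burnt (F count now 0)
Fire out after step 6
Initially T: 17, now '.': 23
Total burnt (originally-T cells now '.'): 15

Answer: 15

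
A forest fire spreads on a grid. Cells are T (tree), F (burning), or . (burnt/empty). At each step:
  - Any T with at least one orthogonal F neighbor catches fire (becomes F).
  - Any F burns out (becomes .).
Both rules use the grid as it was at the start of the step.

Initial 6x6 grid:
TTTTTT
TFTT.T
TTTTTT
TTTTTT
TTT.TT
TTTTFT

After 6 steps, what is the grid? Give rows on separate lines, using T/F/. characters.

Step 1: 7 trees catch fire, 2 burn out
  TFTTTT
  F.FT.T
  TFTTTT
  TTTTTT
  TTT.FT
  TTTF.F
Step 2: 9 trees catch fire, 7 burn out
  F.FTTT
  ...F.T
  F.FTTT
  TFTTFT
  TTT..F
  TTF...
Step 3: 10 trees catch fire, 9 burn out
  ...FTT
  .....T
  ...FFT
  F.FF.F
  TFF...
  TF....
Step 4: 4 trees catch fire, 10 burn out
  ....FT
  .....T
  .....F
  ......
  F.....
  F.....
Step 5: 2 trees catch fire, 4 burn out
  .....F
  .....F
  ......
  ......
  ......
  ......
Step 6: 0 trees catch fire, 2 burn out
  ......
  ......
  ......
  ......
  ......
  ......

......
......
......
......
......
......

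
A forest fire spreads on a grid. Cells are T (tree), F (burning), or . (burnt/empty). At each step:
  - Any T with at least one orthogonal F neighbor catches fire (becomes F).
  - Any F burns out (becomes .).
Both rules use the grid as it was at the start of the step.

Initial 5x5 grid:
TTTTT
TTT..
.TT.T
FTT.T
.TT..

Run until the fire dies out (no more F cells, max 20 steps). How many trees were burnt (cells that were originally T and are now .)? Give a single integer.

Answer: 14

Derivation:
Step 1: +1 fires, +1 burnt (F count now 1)
Step 2: +3 fires, +1 burnt (F count now 3)
Step 3: +3 fires, +3 burnt (F count now 3)
Step 4: +3 fires, +3 burnt (F count now 3)
Step 5: +2 fires, +3 burnt (F count now 2)
Step 6: +1 fires, +2 burnt (F count now 1)
Step 7: +1 fires, +1 burnt (F count now 1)
Step 8: +0 fires, +1 burnt (F count now 0)
Fire out after step 8
Initially T: 16, now '.': 23
Total burnt (originally-T cells now '.'): 14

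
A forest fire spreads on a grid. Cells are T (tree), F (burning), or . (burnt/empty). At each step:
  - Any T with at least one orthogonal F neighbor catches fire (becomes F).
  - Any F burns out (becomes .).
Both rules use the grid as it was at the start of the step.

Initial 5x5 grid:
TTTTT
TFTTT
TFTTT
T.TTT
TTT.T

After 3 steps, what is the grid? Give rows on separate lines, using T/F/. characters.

Step 1: 5 trees catch fire, 2 burn out
  TFTTT
  F.FTT
  F.FTT
  T.TTT
  TTT.T
Step 2: 6 trees catch fire, 5 burn out
  F.FTT
  ...FT
  ...FT
  F.FTT
  TTT.T
Step 3: 6 trees catch fire, 6 burn out
  ...FT
  ....F
  ....F
  ...FT
  FTF.T

...FT
....F
....F
...FT
FTF.T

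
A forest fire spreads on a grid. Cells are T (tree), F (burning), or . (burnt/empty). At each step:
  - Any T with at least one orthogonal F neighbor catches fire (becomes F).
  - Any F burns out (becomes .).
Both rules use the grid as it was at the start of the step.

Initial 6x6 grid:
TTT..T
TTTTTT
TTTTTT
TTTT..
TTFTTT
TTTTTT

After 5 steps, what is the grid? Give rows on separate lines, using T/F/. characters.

Step 1: 4 trees catch fire, 1 burn out
  TTT..T
  TTTTTT
  TTTTTT
  TTFT..
  TF.FTT
  TTFTTT
Step 2: 7 trees catch fire, 4 burn out
  TTT..T
  TTTTTT
  TTFTTT
  TF.F..
  F...FT
  TF.FTT
Step 3: 7 trees catch fire, 7 burn out
  TTT..T
  TTFTTT
  TF.FTT
  F.....
  .....F
  F...FT
Step 4: 6 trees catch fire, 7 burn out
  TTF..T
  TF.FTT
  F...FT
  ......
  ......
  .....F
Step 5: 4 trees catch fire, 6 burn out
  TF...T
  F...FT
  .....F
  ......
  ......
  ......

TF...T
F...FT
.....F
......
......
......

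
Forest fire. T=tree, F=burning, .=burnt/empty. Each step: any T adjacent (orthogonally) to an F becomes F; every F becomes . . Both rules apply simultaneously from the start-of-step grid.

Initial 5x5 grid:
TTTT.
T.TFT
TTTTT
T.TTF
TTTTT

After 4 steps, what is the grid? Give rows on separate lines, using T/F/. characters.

Step 1: 7 trees catch fire, 2 burn out
  TTTF.
  T.F.F
  TTTFF
  T.TF.
  TTTTF
Step 2: 4 trees catch fire, 7 burn out
  TTF..
  T....
  TTF..
  T.F..
  TTTF.
Step 3: 3 trees catch fire, 4 burn out
  TF...
  T....
  TF...
  T....
  TTF..
Step 4: 3 trees catch fire, 3 burn out
  F....
  T....
  F....
  T....
  TF...

F....
T....
F....
T....
TF...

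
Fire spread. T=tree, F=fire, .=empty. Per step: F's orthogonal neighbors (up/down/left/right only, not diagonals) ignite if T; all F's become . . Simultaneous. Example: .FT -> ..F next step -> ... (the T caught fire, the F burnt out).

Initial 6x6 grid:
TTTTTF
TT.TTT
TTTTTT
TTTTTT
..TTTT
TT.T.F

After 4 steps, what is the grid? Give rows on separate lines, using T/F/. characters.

Step 1: 3 trees catch fire, 2 burn out
  TTTTF.
  TT.TTF
  TTTTTT
  TTTTTT
  ..TTTF
  TT.T..
Step 2: 5 trees catch fire, 3 burn out
  TTTF..
  TT.TF.
  TTTTTF
  TTTTTF
  ..TTF.
  TT.T..
Step 3: 5 trees catch fire, 5 burn out
  TTF...
  TT.F..
  TTTTF.
  TTTTF.
  ..TF..
  TT.T..
Step 4: 5 trees catch fire, 5 burn out
  TF....
  TT....
  TTTF..
  TTTF..
  ..F...
  TT.F..

TF....
TT....
TTTF..
TTTF..
..F...
TT.F..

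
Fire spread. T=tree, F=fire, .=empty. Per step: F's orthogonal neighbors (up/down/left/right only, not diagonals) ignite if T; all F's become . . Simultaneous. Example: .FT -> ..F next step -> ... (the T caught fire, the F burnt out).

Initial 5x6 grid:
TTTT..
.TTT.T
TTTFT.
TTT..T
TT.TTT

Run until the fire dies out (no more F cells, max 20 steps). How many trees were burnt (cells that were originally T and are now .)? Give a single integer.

Answer: 16

Derivation:
Step 1: +3 fires, +1 burnt (F count now 3)
Step 2: +4 fires, +3 burnt (F count now 4)
Step 3: +4 fires, +4 burnt (F count now 4)
Step 4: +3 fires, +4 burnt (F count now 3)
Step 5: +2 fires, +3 burnt (F count now 2)
Step 6: +0 fires, +2 burnt (F count now 0)
Fire out after step 6
Initially T: 21, now '.': 25
Total burnt (originally-T cells now '.'): 16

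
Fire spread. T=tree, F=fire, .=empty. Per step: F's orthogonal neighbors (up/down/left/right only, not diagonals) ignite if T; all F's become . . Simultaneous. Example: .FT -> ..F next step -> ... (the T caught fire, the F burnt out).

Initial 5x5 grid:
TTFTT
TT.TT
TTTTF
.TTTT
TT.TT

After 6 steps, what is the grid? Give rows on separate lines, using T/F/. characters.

Step 1: 5 trees catch fire, 2 burn out
  TF.FT
  TT.TF
  TTTF.
  .TTTF
  TT.TT
Step 2: 7 trees catch fire, 5 burn out
  F...F
  TF.F.
  TTF..
  .TTF.
  TT.TF
Step 3: 4 trees catch fire, 7 burn out
  .....
  F....
  TF...
  .TF..
  TT.F.
Step 4: 2 trees catch fire, 4 burn out
  .....
  .....
  F....
  .F...
  TT...
Step 5: 1 trees catch fire, 2 burn out
  .....
  .....
  .....
  .....
  TF...
Step 6: 1 trees catch fire, 1 burn out
  .....
  .....
  .....
  .....
  F....

.....
.....
.....
.....
F....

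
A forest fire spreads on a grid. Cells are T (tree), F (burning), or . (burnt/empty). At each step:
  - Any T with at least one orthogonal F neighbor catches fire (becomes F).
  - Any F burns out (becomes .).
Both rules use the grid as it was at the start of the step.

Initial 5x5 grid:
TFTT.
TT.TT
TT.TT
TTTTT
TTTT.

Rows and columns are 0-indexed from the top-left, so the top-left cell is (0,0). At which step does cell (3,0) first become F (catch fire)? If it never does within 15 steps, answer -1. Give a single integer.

Step 1: cell (3,0)='T' (+3 fires, +1 burnt)
Step 2: cell (3,0)='T' (+3 fires, +3 burnt)
Step 3: cell (3,0)='T' (+3 fires, +3 burnt)
Step 4: cell (3,0)='F' (+5 fires, +3 burnt)
  -> target ignites at step 4
Step 5: cell (3,0)='.' (+4 fires, +5 burnt)
Step 6: cell (3,0)='.' (+2 fires, +4 burnt)
Step 7: cell (3,0)='.' (+0 fires, +2 burnt)
  fire out at step 7

4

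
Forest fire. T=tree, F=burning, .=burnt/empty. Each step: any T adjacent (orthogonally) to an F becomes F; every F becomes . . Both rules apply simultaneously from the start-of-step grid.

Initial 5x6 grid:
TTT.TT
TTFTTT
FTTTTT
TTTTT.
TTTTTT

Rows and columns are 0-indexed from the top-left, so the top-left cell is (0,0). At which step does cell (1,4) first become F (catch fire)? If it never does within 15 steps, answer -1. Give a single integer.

Step 1: cell (1,4)='T' (+7 fires, +2 burnt)
Step 2: cell (1,4)='F' (+7 fires, +7 burnt)
  -> target ignites at step 2
Step 3: cell (1,4)='.' (+6 fires, +7 burnt)
Step 4: cell (1,4)='.' (+4 fires, +6 burnt)
Step 5: cell (1,4)='.' (+1 fires, +4 burnt)
Step 6: cell (1,4)='.' (+1 fires, +1 burnt)
Step 7: cell (1,4)='.' (+0 fires, +1 burnt)
  fire out at step 7

2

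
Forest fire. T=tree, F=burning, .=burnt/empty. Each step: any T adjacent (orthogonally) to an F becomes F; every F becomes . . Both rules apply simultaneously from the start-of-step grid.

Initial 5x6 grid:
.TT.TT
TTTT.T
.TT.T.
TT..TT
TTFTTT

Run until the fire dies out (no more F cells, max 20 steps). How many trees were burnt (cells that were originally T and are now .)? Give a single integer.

Step 1: +2 fires, +1 burnt (F count now 2)
Step 2: +3 fires, +2 burnt (F count now 3)
Step 3: +4 fires, +3 burnt (F count now 4)
Step 4: +4 fires, +4 burnt (F count now 4)
Step 5: +3 fires, +4 burnt (F count now 3)
Step 6: +2 fires, +3 burnt (F count now 2)
Step 7: +0 fires, +2 burnt (F count now 0)
Fire out after step 7
Initially T: 21, now '.': 27
Total burnt (originally-T cells now '.'): 18

Answer: 18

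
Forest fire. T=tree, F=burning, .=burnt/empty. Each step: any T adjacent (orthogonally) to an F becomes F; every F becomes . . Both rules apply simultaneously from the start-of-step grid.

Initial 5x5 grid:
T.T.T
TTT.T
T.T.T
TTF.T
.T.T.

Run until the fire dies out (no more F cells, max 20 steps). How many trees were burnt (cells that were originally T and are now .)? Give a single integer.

Answer: 10

Derivation:
Step 1: +2 fires, +1 burnt (F count now 2)
Step 2: +3 fires, +2 burnt (F count now 3)
Step 3: +3 fires, +3 burnt (F count now 3)
Step 4: +1 fires, +3 burnt (F count now 1)
Step 5: +1 fires, +1 burnt (F count now 1)
Step 6: +0 fires, +1 burnt (F count now 0)
Fire out after step 6
Initially T: 15, now '.': 20
Total burnt (originally-T cells now '.'): 10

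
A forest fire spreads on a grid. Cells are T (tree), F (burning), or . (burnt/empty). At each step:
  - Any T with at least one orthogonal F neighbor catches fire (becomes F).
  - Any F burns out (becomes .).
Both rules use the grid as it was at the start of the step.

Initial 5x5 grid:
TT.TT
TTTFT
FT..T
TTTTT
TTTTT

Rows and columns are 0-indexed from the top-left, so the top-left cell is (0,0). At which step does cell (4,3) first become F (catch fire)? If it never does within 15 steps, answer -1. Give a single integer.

Step 1: cell (4,3)='T' (+6 fires, +2 burnt)
Step 2: cell (4,3)='T' (+6 fires, +6 burnt)
Step 3: cell (4,3)='T' (+4 fires, +6 burnt)
Step 4: cell (4,3)='T' (+3 fires, +4 burnt)
Step 5: cell (4,3)='F' (+1 fires, +3 burnt)
  -> target ignites at step 5
Step 6: cell (4,3)='.' (+0 fires, +1 burnt)
  fire out at step 6

5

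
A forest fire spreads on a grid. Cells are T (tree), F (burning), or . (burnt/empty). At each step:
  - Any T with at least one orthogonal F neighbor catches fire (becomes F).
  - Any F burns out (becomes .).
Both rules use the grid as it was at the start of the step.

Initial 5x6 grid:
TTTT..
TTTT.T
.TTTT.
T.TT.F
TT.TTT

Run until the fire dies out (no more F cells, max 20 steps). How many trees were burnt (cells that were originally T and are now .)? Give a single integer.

Step 1: +1 fires, +1 burnt (F count now 1)
Step 2: +1 fires, +1 burnt (F count now 1)
Step 3: +1 fires, +1 burnt (F count now 1)
Step 4: +1 fires, +1 burnt (F count now 1)
Step 5: +2 fires, +1 burnt (F count now 2)
Step 6: +3 fires, +2 burnt (F count now 3)
Step 7: +3 fires, +3 burnt (F count now 3)
Step 8: +2 fires, +3 burnt (F count now 2)
Step 9: +2 fires, +2 burnt (F count now 2)
Step 10: +1 fires, +2 burnt (F count now 1)
Step 11: +0 fires, +1 burnt (F count now 0)
Fire out after step 11
Initially T: 21, now '.': 26
Total burnt (originally-T cells now '.'): 17

Answer: 17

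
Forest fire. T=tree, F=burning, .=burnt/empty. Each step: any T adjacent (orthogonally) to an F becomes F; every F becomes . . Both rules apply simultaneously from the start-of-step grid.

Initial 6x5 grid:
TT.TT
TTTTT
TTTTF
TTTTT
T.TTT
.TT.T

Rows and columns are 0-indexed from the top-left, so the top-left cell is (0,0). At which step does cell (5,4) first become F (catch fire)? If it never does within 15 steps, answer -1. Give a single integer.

Step 1: cell (5,4)='T' (+3 fires, +1 burnt)
Step 2: cell (5,4)='T' (+5 fires, +3 burnt)
Step 3: cell (5,4)='F' (+6 fires, +5 burnt)
  -> target ignites at step 3
Step 4: cell (5,4)='.' (+4 fires, +6 burnt)
Step 5: cell (5,4)='.' (+4 fires, +4 burnt)
Step 6: cell (5,4)='.' (+3 fires, +4 burnt)
Step 7: cell (5,4)='.' (+0 fires, +3 burnt)
  fire out at step 7

3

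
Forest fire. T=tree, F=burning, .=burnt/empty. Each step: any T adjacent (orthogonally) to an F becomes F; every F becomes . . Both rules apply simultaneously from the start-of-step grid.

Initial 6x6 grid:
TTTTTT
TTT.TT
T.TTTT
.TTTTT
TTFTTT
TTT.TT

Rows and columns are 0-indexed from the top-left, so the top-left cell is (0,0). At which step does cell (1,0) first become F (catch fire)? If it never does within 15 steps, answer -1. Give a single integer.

Step 1: cell (1,0)='T' (+4 fires, +1 burnt)
Step 2: cell (1,0)='T' (+6 fires, +4 burnt)
Step 3: cell (1,0)='T' (+6 fires, +6 burnt)
Step 4: cell (1,0)='T' (+5 fires, +6 burnt)
Step 5: cell (1,0)='F' (+5 fires, +5 burnt)
  -> target ignites at step 5
Step 6: cell (1,0)='.' (+4 fires, +5 burnt)
Step 7: cell (1,0)='.' (+1 fires, +4 burnt)
Step 8: cell (1,0)='.' (+0 fires, +1 burnt)
  fire out at step 8

5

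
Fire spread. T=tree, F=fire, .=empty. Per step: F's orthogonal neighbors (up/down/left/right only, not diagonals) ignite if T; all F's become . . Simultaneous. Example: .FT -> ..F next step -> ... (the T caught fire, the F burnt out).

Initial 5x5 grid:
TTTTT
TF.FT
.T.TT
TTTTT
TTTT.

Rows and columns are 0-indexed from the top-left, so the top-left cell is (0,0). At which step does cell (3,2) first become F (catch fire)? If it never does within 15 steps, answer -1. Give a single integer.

Step 1: cell (3,2)='T' (+6 fires, +2 burnt)
Step 2: cell (3,2)='T' (+6 fires, +6 burnt)
Step 3: cell (3,2)='F' (+5 fires, +6 burnt)
  -> target ignites at step 3
Step 4: cell (3,2)='.' (+2 fires, +5 burnt)
Step 5: cell (3,2)='.' (+0 fires, +2 burnt)
  fire out at step 5

3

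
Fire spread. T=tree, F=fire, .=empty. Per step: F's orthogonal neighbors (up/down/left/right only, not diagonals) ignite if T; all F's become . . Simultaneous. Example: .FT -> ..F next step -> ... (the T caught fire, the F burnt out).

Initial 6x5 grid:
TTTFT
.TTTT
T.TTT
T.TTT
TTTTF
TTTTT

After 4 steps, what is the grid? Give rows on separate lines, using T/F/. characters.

Step 1: 6 trees catch fire, 2 burn out
  TTF.F
  .TTFT
  T.TTT
  T.TTF
  TTTF.
  TTTTF
Step 2: 8 trees catch fire, 6 burn out
  TF...
  .TF.F
  T.TFF
  T.TF.
  TTF..
  TTTF.
Step 3: 6 trees catch fire, 8 burn out
  F....
  .F...
  T.F..
  T.F..
  TF...
  TTF..
Step 4: 2 trees catch fire, 6 burn out
  .....
  .....
  T....
  T....
  F....
  TF...

.....
.....
T....
T....
F....
TF...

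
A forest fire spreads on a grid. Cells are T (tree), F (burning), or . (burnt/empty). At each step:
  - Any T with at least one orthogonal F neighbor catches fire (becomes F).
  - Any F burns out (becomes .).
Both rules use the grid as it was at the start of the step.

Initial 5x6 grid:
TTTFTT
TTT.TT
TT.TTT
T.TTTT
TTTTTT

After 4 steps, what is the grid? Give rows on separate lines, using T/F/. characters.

Step 1: 2 trees catch fire, 1 burn out
  TTF.FT
  TTT.TT
  TT.TTT
  T.TTTT
  TTTTTT
Step 2: 4 trees catch fire, 2 burn out
  TF...F
  TTF.FT
  TT.TTT
  T.TTTT
  TTTTTT
Step 3: 4 trees catch fire, 4 burn out
  F.....
  TF...F
  TT.TFT
  T.TTTT
  TTTTTT
Step 4: 5 trees catch fire, 4 burn out
  ......
  F.....
  TF.F.F
  T.TTFT
  TTTTTT

......
F.....
TF.F.F
T.TTFT
TTTTTT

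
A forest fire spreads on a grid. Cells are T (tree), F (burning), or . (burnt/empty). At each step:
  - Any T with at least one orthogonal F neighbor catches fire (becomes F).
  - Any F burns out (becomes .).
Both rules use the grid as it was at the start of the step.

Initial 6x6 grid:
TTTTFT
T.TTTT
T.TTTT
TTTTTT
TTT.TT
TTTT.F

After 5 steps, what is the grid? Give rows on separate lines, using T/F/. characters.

Step 1: 4 trees catch fire, 2 burn out
  TTTF.F
  T.TTFT
  T.TTTT
  TTTTTT
  TTT.TF
  TTTT..
Step 2: 6 trees catch fire, 4 burn out
  TTF...
  T.TF.F
  T.TTFT
  TTTTTF
  TTT.F.
  TTTT..
Step 3: 5 trees catch fire, 6 burn out
  TF....
  T.F...
  T.TF.F
  TTTTF.
  TTT...
  TTTT..
Step 4: 3 trees catch fire, 5 burn out
  F.....
  T.....
  T.F...
  TTTF..
  TTT...
  TTTT..
Step 5: 2 trees catch fire, 3 burn out
  ......
  F.....
  T.....
  TTF...
  TTT...
  TTTT..

......
F.....
T.....
TTF...
TTT...
TTTT..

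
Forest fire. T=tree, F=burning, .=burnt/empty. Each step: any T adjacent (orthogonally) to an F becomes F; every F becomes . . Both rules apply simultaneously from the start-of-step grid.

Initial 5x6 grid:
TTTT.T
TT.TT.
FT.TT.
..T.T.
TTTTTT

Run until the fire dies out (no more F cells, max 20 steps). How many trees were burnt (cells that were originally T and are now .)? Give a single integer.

Answer: 19

Derivation:
Step 1: +2 fires, +1 burnt (F count now 2)
Step 2: +2 fires, +2 burnt (F count now 2)
Step 3: +1 fires, +2 burnt (F count now 1)
Step 4: +1 fires, +1 burnt (F count now 1)
Step 5: +1 fires, +1 burnt (F count now 1)
Step 6: +1 fires, +1 burnt (F count now 1)
Step 7: +2 fires, +1 burnt (F count now 2)
Step 8: +1 fires, +2 burnt (F count now 1)
Step 9: +1 fires, +1 burnt (F count now 1)
Step 10: +1 fires, +1 burnt (F count now 1)
Step 11: +2 fires, +1 burnt (F count now 2)
Step 12: +1 fires, +2 burnt (F count now 1)
Step 13: +2 fires, +1 burnt (F count now 2)
Step 14: +1 fires, +2 burnt (F count now 1)
Step 15: +0 fires, +1 burnt (F count now 0)
Fire out after step 15
Initially T: 20, now '.': 29
Total burnt (originally-T cells now '.'): 19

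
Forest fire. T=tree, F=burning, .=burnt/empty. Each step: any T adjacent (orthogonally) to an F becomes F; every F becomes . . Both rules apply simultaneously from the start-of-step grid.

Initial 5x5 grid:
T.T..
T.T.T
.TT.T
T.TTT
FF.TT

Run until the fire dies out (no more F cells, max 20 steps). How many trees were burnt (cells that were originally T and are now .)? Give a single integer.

Step 1: +1 fires, +2 burnt (F count now 1)
Step 2: +0 fires, +1 burnt (F count now 0)
Fire out after step 2
Initially T: 14, now '.': 12
Total burnt (originally-T cells now '.'): 1

Answer: 1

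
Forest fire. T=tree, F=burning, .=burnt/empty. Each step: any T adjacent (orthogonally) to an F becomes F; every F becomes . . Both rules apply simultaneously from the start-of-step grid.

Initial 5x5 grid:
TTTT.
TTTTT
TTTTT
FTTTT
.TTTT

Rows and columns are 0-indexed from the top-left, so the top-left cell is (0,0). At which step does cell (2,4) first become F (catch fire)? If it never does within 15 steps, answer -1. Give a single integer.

Step 1: cell (2,4)='T' (+2 fires, +1 burnt)
Step 2: cell (2,4)='T' (+4 fires, +2 burnt)
Step 3: cell (2,4)='T' (+5 fires, +4 burnt)
Step 4: cell (2,4)='T' (+5 fires, +5 burnt)
Step 5: cell (2,4)='F' (+4 fires, +5 burnt)
  -> target ignites at step 5
Step 6: cell (2,4)='.' (+2 fires, +4 burnt)
Step 7: cell (2,4)='.' (+0 fires, +2 burnt)
  fire out at step 7

5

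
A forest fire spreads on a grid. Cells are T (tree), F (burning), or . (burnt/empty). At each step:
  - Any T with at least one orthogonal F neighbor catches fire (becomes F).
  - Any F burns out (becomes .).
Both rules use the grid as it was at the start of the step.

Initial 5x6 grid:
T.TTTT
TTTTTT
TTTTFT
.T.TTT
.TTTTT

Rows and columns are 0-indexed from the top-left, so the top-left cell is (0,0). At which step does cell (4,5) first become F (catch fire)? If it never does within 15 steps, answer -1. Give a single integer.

Step 1: cell (4,5)='T' (+4 fires, +1 burnt)
Step 2: cell (4,5)='T' (+7 fires, +4 burnt)
Step 3: cell (4,5)='F' (+6 fires, +7 burnt)
  -> target ignites at step 3
Step 4: cell (4,5)='.' (+5 fires, +6 burnt)
Step 5: cell (4,5)='.' (+2 fires, +5 burnt)
Step 6: cell (4,5)='.' (+1 fires, +2 burnt)
Step 7: cell (4,5)='.' (+0 fires, +1 burnt)
  fire out at step 7

3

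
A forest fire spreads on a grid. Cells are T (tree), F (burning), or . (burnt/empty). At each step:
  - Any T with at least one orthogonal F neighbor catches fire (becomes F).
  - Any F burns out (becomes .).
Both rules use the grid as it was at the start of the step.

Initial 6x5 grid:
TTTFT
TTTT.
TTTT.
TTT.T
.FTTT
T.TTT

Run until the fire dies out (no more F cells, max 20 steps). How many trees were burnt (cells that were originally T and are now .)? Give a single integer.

Answer: 22

Derivation:
Step 1: +5 fires, +2 burnt (F count now 5)
Step 2: +8 fires, +5 burnt (F count now 8)
Step 3: +6 fires, +8 burnt (F count now 6)
Step 4: +3 fires, +6 burnt (F count now 3)
Step 5: +0 fires, +3 burnt (F count now 0)
Fire out after step 5
Initially T: 23, now '.': 29
Total burnt (originally-T cells now '.'): 22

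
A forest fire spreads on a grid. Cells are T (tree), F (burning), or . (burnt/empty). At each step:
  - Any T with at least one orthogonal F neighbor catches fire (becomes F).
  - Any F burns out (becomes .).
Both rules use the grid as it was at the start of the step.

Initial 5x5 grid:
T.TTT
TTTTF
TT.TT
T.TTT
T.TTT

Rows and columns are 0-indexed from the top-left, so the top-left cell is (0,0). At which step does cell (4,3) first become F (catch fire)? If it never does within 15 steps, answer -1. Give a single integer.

Step 1: cell (4,3)='T' (+3 fires, +1 burnt)
Step 2: cell (4,3)='T' (+4 fires, +3 burnt)
Step 3: cell (4,3)='T' (+4 fires, +4 burnt)
Step 4: cell (4,3)='F' (+4 fires, +4 burnt)
  -> target ignites at step 4
Step 5: cell (4,3)='.' (+3 fires, +4 burnt)
Step 6: cell (4,3)='.' (+1 fires, +3 burnt)
Step 7: cell (4,3)='.' (+1 fires, +1 burnt)
Step 8: cell (4,3)='.' (+0 fires, +1 burnt)
  fire out at step 8

4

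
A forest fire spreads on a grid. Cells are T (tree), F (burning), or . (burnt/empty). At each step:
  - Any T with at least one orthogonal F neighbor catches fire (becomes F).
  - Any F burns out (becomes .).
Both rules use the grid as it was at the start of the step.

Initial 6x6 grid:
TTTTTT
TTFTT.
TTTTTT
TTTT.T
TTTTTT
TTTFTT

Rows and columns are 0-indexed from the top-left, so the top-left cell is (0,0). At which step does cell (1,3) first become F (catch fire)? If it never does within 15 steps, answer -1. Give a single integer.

Step 1: cell (1,3)='F' (+7 fires, +2 burnt)
  -> target ignites at step 1
Step 2: cell (1,3)='.' (+12 fires, +7 burnt)
Step 3: cell (1,3)='.' (+8 fires, +12 burnt)
Step 4: cell (1,3)='.' (+5 fires, +8 burnt)
Step 5: cell (1,3)='.' (+0 fires, +5 burnt)
  fire out at step 5

1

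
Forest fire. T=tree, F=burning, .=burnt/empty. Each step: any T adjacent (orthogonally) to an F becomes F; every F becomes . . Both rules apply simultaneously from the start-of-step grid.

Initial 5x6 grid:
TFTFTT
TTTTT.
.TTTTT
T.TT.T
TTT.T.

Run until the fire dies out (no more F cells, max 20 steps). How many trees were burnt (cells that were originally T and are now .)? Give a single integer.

Step 1: +5 fires, +2 burnt (F count now 5)
Step 2: +6 fires, +5 burnt (F count now 6)
Step 3: +3 fires, +6 burnt (F count now 3)
Step 4: +2 fires, +3 burnt (F count now 2)
Step 5: +2 fires, +2 burnt (F count now 2)
Step 6: +1 fires, +2 burnt (F count now 1)
Step 7: +1 fires, +1 burnt (F count now 1)
Step 8: +1 fires, +1 burnt (F count now 1)
Step 9: +0 fires, +1 burnt (F count now 0)
Fire out after step 9
Initially T: 22, now '.': 29
Total burnt (originally-T cells now '.'): 21

Answer: 21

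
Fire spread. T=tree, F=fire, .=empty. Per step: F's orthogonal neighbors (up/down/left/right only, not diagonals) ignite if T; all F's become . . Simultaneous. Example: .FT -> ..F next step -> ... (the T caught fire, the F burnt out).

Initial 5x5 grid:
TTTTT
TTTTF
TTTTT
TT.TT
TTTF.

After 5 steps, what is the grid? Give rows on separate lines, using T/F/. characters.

Step 1: 5 trees catch fire, 2 burn out
  TTTTF
  TTTF.
  TTTTF
  TT.FT
  TTF..
Step 2: 5 trees catch fire, 5 burn out
  TTTF.
  TTF..
  TTTF.
  TT..F
  TF...
Step 3: 5 trees catch fire, 5 burn out
  TTF..
  TF...
  TTF..
  TF...
  F....
Step 4: 4 trees catch fire, 5 burn out
  TF...
  F....
  TF...
  F....
  .....
Step 5: 2 trees catch fire, 4 burn out
  F....
  .....
  F....
  .....
  .....

F....
.....
F....
.....
.....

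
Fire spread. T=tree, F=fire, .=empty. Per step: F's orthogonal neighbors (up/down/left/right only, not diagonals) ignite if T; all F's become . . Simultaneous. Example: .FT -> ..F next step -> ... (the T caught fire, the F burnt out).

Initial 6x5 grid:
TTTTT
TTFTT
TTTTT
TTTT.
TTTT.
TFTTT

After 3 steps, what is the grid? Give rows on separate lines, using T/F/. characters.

Step 1: 7 trees catch fire, 2 burn out
  TTFTT
  TF.FT
  TTFTT
  TTTT.
  TFTT.
  F.FTT
Step 2: 11 trees catch fire, 7 burn out
  TF.FT
  F...F
  TF.FT
  TFFT.
  F.FT.
  ...FT
Step 3: 8 trees catch fire, 11 burn out
  F...F
  .....
  F...F
  F..F.
  ...F.
  ....F

F...F
.....
F...F
F..F.
...F.
....F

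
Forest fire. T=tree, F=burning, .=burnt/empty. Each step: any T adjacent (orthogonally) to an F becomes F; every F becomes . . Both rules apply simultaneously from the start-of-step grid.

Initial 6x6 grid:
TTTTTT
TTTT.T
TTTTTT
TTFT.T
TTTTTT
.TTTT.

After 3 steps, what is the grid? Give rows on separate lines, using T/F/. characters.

Step 1: 4 trees catch fire, 1 burn out
  TTTTTT
  TTTT.T
  TTFTTT
  TF.F.T
  TTFTTT
  .TTTT.
Step 2: 7 trees catch fire, 4 burn out
  TTTTTT
  TTFT.T
  TF.FTT
  F....T
  TF.FTT
  .TFTT.
Step 3: 9 trees catch fire, 7 burn out
  TTFTTT
  TF.F.T
  F...FT
  .....T
  F...FT
  .F.FT.

TTFTTT
TF.F.T
F...FT
.....T
F...FT
.F.FT.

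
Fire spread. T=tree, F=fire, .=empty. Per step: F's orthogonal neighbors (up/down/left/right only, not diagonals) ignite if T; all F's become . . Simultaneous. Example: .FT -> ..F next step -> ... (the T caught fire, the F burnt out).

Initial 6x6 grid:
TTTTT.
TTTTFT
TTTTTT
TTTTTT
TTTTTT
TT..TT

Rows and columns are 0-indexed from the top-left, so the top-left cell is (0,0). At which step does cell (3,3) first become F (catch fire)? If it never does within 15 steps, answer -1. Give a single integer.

Step 1: cell (3,3)='T' (+4 fires, +1 burnt)
Step 2: cell (3,3)='T' (+5 fires, +4 burnt)
Step 3: cell (3,3)='F' (+6 fires, +5 burnt)
  -> target ignites at step 3
Step 4: cell (3,3)='.' (+7 fires, +6 burnt)
Step 5: cell (3,3)='.' (+5 fires, +7 burnt)
Step 6: cell (3,3)='.' (+2 fires, +5 burnt)
Step 7: cell (3,3)='.' (+2 fires, +2 burnt)
Step 8: cell (3,3)='.' (+1 fires, +2 burnt)
Step 9: cell (3,3)='.' (+0 fires, +1 burnt)
  fire out at step 9

3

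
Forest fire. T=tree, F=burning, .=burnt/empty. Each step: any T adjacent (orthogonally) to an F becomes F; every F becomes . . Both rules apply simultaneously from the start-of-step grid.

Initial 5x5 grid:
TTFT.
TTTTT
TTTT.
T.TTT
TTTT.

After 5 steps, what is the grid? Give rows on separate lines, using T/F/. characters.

Step 1: 3 trees catch fire, 1 burn out
  TF.F.
  TTFTT
  TTTT.
  T.TTT
  TTTT.
Step 2: 4 trees catch fire, 3 burn out
  F....
  TF.FT
  TTFT.
  T.TTT
  TTTT.
Step 3: 5 trees catch fire, 4 burn out
  .....
  F...F
  TF.F.
  T.FTT
  TTTT.
Step 4: 3 trees catch fire, 5 burn out
  .....
  .....
  F....
  T..FT
  TTFT.
Step 5: 4 trees catch fire, 3 burn out
  .....
  .....
  .....
  F...F
  TF.F.

.....
.....
.....
F...F
TF.F.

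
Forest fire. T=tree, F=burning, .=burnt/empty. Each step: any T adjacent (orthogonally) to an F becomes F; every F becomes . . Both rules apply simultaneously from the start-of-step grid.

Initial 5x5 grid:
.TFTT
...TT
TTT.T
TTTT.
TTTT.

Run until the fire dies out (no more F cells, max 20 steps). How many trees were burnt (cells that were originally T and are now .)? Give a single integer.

Step 1: +2 fires, +1 burnt (F count now 2)
Step 2: +2 fires, +2 burnt (F count now 2)
Step 3: +1 fires, +2 burnt (F count now 1)
Step 4: +1 fires, +1 burnt (F count now 1)
Step 5: +0 fires, +1 burnt (F count now 0)
Fire out after step 5
Initially T: 17, now '.': 14
Total burnt (originally-T cells now '.'): 6

Answer: 6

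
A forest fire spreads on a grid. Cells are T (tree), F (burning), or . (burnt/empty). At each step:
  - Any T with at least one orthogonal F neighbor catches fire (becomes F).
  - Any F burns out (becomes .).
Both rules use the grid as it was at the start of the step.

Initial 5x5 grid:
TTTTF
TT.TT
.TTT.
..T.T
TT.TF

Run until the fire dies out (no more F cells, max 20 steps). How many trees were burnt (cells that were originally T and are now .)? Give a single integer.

Step 1: +4 fires, +2 burnt (F count now 4)
Step 2: +2 fires, +4 burnt (F count now 2)
Step 3: +2 fires, +2 burnt (F count now 2)
Step 4: +3 fires, +2 burnt (F count now 3)
Step 5: +3 fires, +3 burnt (F count now 3)
Step 6: +0 fires, +3 burnt (F count now 0)
Fire out after step 6
Initially T: 16, now '.': 23
Total burnt (originally-T cells now '.'): 14

Answer: 14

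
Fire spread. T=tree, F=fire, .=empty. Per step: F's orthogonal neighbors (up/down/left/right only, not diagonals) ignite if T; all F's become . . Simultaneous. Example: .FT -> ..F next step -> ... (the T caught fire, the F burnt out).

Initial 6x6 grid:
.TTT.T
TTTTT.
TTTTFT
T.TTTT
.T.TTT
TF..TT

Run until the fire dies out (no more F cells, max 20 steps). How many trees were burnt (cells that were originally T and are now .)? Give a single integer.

Step 1: +6 fires, +2 burnt (F count now 6)
Step 2: +5 fires, +6 burnt (F count now 5)
Step 3: +7 fires, +5 burnt (F count now 7)
Step 4: +4 fires, +7 burnt (F count now 4)
Step 5: +3 fires, +4 burnt (F count now 3)
Step 6: +0 fires, +3 burnt (F count now 0)
Fire out after step 6
Initially T: 26, now '.': 35
Total burnt (originally-T cells now '.'): 25

Answer: 25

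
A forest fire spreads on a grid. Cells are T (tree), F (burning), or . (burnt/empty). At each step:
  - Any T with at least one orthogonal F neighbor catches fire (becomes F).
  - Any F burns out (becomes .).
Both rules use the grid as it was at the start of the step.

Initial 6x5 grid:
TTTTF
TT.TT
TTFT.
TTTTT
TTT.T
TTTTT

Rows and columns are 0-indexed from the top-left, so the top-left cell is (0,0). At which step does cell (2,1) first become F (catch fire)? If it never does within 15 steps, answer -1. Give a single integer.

Step 1: cell (2,1)='F' (+5 fires, +2 burnt)
  -> target ignites at step 1
Step 2: cell (2,1)='.' (+7 fires, +5 burnt)
Step 3: cell (2,1)='.' (+6 fires, +7 burnt)
Step 4: cell (2,1)='.' (+5 fires, +6 burnt)
Step 5: cell (2,1)='.' (+2 fires, +5 burnt)
Step 6: cell (2,1)='.' (+0 fires, +2 burnt)
  fire out at step 6

1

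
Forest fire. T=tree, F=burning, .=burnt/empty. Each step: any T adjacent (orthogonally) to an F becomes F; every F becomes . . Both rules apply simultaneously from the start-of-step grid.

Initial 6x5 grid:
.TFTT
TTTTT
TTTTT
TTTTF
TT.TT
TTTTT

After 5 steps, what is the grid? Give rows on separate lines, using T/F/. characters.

Step 1: 6 trees catch fire, 2 burn out
  .F.FT
  TTFTT
  TTTTF
  TTTF.
  TT.TF
  TTTTT
Step 2: 9 trees catch fire, 6 burn out
  ....F
  TF.FF
  TTFF.
  TTF..
  TT.F.
  TTTTF
Step 3: 4 trees catch fire, 9 burn out
  .....
  F....
  TF...
  TF...
  TT...
  TTTF.
Step 4: 4 trees catch fire, 4 burn out
  .....
  .....
  F....
  F....
  TF...
  TTF..
Step 5: 2 trees catch fire, 4 burn out
  .....
  .....
  .....
  .....
  F....
  TF...

.....
.....
.....
.....
F....
TF...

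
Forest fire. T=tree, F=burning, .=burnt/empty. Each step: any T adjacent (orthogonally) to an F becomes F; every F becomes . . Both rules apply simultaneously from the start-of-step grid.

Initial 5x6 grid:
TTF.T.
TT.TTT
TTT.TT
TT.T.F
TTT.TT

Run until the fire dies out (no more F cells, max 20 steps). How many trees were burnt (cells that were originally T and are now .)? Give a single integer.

Step 1: +3 fires, +2 burnt (F count now 3)
Step 2: +5 fires, +3 burnt (F count now 5)
Step 3: +3 fires, +5 burnt (F count now 3)
Step 4: +5 fires, +3 burnt (F count now 5)
Step 5: +2 fires, +5 burnt (F count now 2)
Step 6: +2 fires, +2 burnt (F count now 2)
Step 7: +0 fires, +2 burnt (F count now 0)
Fire out after step 7
Initially T: 21, now '.': 29
Total burnt (originally-T cells now '.'): 20

Answer: 20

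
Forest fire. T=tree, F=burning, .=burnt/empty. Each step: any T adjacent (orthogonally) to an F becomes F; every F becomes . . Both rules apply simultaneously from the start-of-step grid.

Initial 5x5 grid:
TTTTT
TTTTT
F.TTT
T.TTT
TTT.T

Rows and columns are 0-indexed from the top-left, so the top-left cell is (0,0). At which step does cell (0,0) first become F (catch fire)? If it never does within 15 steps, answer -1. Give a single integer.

Step 1: cell (0,0)='T' (+2 fires, +1 burnt)
Step 2: cell (0,0)='F' (+3 fires, +2 burnt)
  -> target ignites at step 2
Step 3: cell (0,0)='.' (+3 fires, +3 burnt)
Step 4: cell (0,0)='.' (+4 fires, +3 burnt)
Step 5: cell (0,0)='.' (+4 fires, +4 burnt)
Step 6: cell (0,0)='.' (+3 fires, +4 burnt)
Step 7: cell (0,0)='.' (+1 fires, +3 burnt)
Step 8: cell (0,0)='.' (+1 fires, +1 burnt)
Step 9: cell (0,0)='.' (+0 fires, +1 burnt)
  fire out at step 9

2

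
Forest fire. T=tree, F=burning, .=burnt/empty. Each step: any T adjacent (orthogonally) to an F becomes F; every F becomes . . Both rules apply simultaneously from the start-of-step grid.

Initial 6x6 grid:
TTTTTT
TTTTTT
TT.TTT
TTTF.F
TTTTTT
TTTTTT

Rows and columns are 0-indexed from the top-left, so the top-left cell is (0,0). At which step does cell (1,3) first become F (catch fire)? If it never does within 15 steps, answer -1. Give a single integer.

Step 1: cell (1,3)='T' (+5 fires, +2 burnt)
Step 2: cell (1,3)='F' (+8 fires, +5 burnt)
  -> target ignites at step 2
Step 3: cell (1,3)='.' (+9 fires, +8 burnt)
Step 4: cell (1,3)='.' (+6 fires, +9 burnt)
Step 5: cell (1,3)='.' (+3 fires, +6 burnt)
Step 6: cell (1,3)='.' (+1 fires, +3 burnt)
Step 7: cell (1,3)='.' (+0 fires, +1 burnt)
  fire out at step 7

2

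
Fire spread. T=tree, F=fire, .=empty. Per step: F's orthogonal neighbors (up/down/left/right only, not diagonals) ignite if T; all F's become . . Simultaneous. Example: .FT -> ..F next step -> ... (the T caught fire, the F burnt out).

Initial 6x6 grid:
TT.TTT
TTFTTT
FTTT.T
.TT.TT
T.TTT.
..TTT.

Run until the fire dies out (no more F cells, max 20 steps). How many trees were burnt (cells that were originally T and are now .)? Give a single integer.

Answer: 24

Derivation:
Step 1: +5 fires, +2 burnt (F count now 5)
Step 2: +7 fires, +5 burnt (F count now 7)
Step 3: +3 fires, +7 burnt (F count now 3)
Step 4: +4 fires, +3 burnt (F count now 4)
Step 5: +3 fires, +4 burnt (F count now 3)
Step 6: +2 fires, +3 burnt (F count now 2)
Step 7: +0 fires, +2 burnt (F count now 0)
Fire out after step 7
Initially T: 25, now '.': 35
Total burnt (originally-T cells now '.'): 24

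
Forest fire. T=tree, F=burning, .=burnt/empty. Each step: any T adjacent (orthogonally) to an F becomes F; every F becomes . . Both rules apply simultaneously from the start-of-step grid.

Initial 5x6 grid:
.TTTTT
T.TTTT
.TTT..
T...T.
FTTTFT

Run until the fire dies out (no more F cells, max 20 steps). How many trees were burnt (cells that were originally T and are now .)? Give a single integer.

Step 1: +5 fires, +2 burnt (F count now 5)
Step 2: +1 fires, +5 burnt (F count now 1)
Step 3: +0 fires, +1 burnt (F count now 0)
Fire out after step 3
Initially T: 19, now '.': 17
Total burnt (originally-T cells now '.'): 6

Answer: 6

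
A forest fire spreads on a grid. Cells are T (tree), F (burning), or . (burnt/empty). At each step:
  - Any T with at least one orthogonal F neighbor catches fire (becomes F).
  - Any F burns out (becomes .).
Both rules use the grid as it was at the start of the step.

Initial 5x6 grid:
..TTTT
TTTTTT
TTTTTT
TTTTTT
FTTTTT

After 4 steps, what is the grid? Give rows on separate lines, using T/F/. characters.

Step 1: 2 trees catch fire, 1 burn out
  ..TTTT
  TTTTTT
  TTTTTT
  FTTTTT
  .FTTTT
Step 2: 3 trees catch fire, 2 burn out
  ..TTTT
  TTTTTT
  FTTTTT
  .FTTTT
  ..FTTT
Step 3: 4 trees catch fire, 3 burn out
  ..TTTT
  FTTTTT
  .FTTTT
  ..FTTT
  ...FTT
Step 4: 4 trees catch fire, 4 burn out
  ..TTTT
  .FTTTT
  ..FTTT
  ...FTT
  ....FT

..TTTT
.FTTTT
..FTTT
...FTT
....FT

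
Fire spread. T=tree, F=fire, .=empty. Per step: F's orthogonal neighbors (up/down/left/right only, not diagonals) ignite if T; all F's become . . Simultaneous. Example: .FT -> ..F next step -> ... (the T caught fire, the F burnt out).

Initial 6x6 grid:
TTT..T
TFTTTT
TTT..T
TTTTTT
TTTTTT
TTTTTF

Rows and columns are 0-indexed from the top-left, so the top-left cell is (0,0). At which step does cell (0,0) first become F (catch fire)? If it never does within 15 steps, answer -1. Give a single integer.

Step 1: cell (0,0)='T' (+6 fires, +2 burnt)
Step 2: cell (0,0)='F' (+9 fires, +6 burnt)
  -> target ignites at step 2
Step 3: cell (0,0)='.' (+8 fires, +9 burnt)
Step 4: cell (0,0)='.' (+5 fires, +8 burnt)
Step 5: cell (0,0)='.' (+2 fires, +5 burnt)
Step 6: cell (0,0)='.' (+0 fires, +2 burnt)
  fire out at step 6

2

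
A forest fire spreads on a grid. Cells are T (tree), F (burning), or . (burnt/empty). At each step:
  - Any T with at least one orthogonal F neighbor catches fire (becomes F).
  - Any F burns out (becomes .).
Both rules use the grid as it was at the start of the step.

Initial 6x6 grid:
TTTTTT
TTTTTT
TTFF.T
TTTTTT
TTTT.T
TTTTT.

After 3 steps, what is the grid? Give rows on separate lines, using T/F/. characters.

Step 1: 5 trees catch fire, 2 burn out
  TTTTTT
  TTFFTT
  TF...T
  TTFFTT
  TTTT.T
  TTTTT.
Step 2: 9 trees catch fire, 5 burn out
  TTFFTT
  TF..FT
  F....T
  TF..FT
  TTFF.T
  TTTTT.
Step 3: 9 trees catch fire, 9 burn out
  TF..FT
  F....F
  .....T
  F....F
  TF...T
  TTFFT.

TF..FT
F....F
.....T
F....F
TF...T
TTFFT.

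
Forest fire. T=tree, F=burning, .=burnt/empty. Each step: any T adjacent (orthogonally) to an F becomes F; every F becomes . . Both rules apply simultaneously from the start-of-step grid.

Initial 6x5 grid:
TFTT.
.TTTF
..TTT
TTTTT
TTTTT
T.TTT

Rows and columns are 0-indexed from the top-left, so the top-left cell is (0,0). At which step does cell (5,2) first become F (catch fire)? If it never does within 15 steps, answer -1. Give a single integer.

Step 1: cell (5,2)='T' (+5 fires, +2 burnt)
Step 2: cell (5,2)='T' (+4 fires, +5 burnt)
Step 3: cell (5,2)='T' (+3 fires, +4 burnt)
Step 4: cell (5,2)='T' (+3 fires, +3 burnt)
Step 5: cell (5,2)='T' (+3 fires, +3 burnt)
Step 6: cell (5,2)='F' (+3 fires, +3 burnt)
  -> target ignites at step 6
Step 7: cell (5,2)='.' (+1 fires, +3 burnt)
Step 8: cell (5,2)='.' (+1 fires, +1 burnt)
Step 9: cell (5,2)='.' (+0 fires, +1 burnt)
  fire out at step 9

6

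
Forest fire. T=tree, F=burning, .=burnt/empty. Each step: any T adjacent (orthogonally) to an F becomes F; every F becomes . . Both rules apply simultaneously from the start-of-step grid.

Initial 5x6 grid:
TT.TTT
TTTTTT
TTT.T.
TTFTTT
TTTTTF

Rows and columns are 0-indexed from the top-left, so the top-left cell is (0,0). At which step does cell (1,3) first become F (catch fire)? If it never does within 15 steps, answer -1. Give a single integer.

Step 1: cell (1,3)='T' (+6 fires, +2 burnt)
Step 2: cell (1,3)='T' (+6 fires, +6 burnt)
Step 3: cell (1,3)='F' (+5 fires, +6 burnt)
  -> target ignites at step 3
Step 4: cell (1,3)='.' (+4 fires, +5 burnt)
Step 5: cell (1,3)='.' (+3 fires, +4 burnt)
Step 6: cell (1,3)='.' (+1 fires, +3 burnt)
Step 7: cell (1,3)='.' (+0 fires, +1 burnt)
  fire out at step 7

3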